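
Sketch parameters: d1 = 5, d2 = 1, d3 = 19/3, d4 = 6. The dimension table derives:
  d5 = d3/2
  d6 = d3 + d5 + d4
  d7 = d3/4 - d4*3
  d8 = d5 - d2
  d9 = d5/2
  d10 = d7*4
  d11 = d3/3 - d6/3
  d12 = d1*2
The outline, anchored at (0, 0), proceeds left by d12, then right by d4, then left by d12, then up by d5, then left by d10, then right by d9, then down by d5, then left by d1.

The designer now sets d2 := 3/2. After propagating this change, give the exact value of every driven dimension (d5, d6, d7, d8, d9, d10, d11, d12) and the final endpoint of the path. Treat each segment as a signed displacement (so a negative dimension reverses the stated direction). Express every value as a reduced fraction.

Apply edit: d2 := 3/2
  d5 = d3/2 = 19/6
  d6 = d3 + d5 + d4 = 31/2
  d7 = d3/4 - d4*3 = -197/12
  d8 = d5 - d2 = 5/3
  d9 = d5/2 = 19/12
  d10 = d7*4 = -197/3
  d11 = d3/3 - d6/3 = -55/18
  d12 = d1*2 = 10
Walk from origin (0, 0):
  seg 1: left by d12 = 10 → (-10, 0)
  seg 2: right by d4 = 6 → (-4, 0)
  seg 3: left by d12 = 10 → (-14, 0)
  seg 4: up by d5 = 19/6 → (-14, 19/6)
  seg 5: left by d10 = -197/3 → (155/3, 19/6)
  seg 6: right by d9 = 19/12 → (213/4, 19/6)
  seg 7: down by d5 = 19/6 → (213/4, 0)
  seg 8: left by d1 = 5 → (193/4, 0)

d5 = 19/6
d6 = 31/2
d7 = -197/12
d8 = 5/3
d9 = 19/12
d10 = -197/3
d11 = -55/18
d12 = 10
endpoint = (193/4, 0)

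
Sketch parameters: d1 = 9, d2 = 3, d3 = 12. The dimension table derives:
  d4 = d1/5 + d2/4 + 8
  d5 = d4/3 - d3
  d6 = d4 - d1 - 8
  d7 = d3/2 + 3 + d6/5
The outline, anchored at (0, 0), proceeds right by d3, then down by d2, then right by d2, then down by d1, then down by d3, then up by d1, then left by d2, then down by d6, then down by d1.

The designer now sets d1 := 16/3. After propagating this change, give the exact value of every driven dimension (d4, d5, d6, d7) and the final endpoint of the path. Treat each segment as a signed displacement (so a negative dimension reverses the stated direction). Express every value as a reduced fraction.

d4 = 589/60
d5 = -1571/180
d6 = -211/60
d7 = 2489/300
endpoint = (12, -1009/60)

Apply edit: d1 := 16/3
  d4 = d1/5 + d2/4 + 8 = 589/60
  d5 = d4/3 - d3 = -1571/180
  d6 = d4 - d1 - 8 = -211/60
  d7 = d3/2 + 3 + d6/5 = 2489/300
Walk from origin (0, 0):
  seg 1: right by d3 = 12 → (12, 0)
  seg 2: down by d2 = 3 → (12, -3)
  seg 3: right by d2 = 3 → (15, -3)
  seg 4: down by d1 = 16/3 → (15, -25/3)
  seg 5: down by d3 = 12 → (15, -61/3)
  seg 6: up by d1 = 16/3 → (15, -15)
  seg 7: left by d2 = 3 → (12, -15)
  seg 8: down by d6 = -211/60 → (12, -689/60)
  seg 9: down by d1 = 16/3 → (12, -1009/60)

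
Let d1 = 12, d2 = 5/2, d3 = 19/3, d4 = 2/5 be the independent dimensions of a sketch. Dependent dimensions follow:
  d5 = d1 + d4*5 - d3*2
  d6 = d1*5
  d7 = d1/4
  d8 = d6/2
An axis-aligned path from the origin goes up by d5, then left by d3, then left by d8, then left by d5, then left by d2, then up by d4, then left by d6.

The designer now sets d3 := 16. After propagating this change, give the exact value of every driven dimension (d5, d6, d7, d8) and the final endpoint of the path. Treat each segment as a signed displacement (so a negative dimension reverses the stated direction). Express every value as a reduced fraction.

d5 = -18
d6 = 60
d7 = 3
d8 = 30
endpoint = (-181/2, -88/5)

Apply edit: d3 := 16
  d5 = d1 + d4*5 - d3*2 = -18
  d6 = d1*5 = 60
  d7 = d1/4 = 3
  d8 = d6/2 = 30
Walk from origin (0, 0):
  seg 1: up by d5 = -18 → (0, -18)
  seg 2: left by d3 = 16 → (-16, -18)
  seg 3: left by d8 = 30 → (-46, -18)
  seg 4: left by d5 = -18 → (-28, -18)
  seg 5: left by d2 = 5/2 → (-61/2, -18)
  seg 6: up by d4 = 2/5 → (-61/2, -88/5)
  seg 7: left by d6 = 60 → (-181/2, -88/5)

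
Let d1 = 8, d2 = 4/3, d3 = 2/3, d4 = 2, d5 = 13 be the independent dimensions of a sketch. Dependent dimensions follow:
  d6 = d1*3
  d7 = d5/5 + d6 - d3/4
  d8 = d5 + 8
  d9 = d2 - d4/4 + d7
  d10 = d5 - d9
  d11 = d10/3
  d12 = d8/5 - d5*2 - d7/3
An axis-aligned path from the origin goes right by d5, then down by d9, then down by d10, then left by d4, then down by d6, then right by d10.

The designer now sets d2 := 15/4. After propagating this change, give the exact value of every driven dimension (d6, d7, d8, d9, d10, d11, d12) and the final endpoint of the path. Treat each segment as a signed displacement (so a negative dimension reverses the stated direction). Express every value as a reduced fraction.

d6 = 24
d7 = 793/30
d8 = 21
d9 = 1781/60
d10 = -1001/60
d11 = -1001/180
d12 = -551/18
endpoint = (-341/60, -37)

Apply edit: d2 := 15/4
  d6 = d1*3 = 24
  d7 = d5/5 + d6 - d3/4 = 793/30
  d8 = d5 + 8 = 21
  d9 = d2 - d4/4 + d7 = 1781/60
  d10 = d5 - d9 = -1001/60
  d11 = d10/3 = -1001/180
  d12 = d8/5 - d5*2 - d7/3 = -551/18
Walk from origin (0, 0):
  seg 1: right by d5 = 13 → (13, 0)
  seg 2: down by d9 = 1781/60 → (13, -1781/60)
  seg 3: down by d10 = -1001/60 → (13, -13)
  seg 4: left by d4 = 2 → (11, -13)
  seg 5: down by d6 = 24 → (11, -37)
  seg 6: right by d10 = -1001/60 → (-341/60, -37)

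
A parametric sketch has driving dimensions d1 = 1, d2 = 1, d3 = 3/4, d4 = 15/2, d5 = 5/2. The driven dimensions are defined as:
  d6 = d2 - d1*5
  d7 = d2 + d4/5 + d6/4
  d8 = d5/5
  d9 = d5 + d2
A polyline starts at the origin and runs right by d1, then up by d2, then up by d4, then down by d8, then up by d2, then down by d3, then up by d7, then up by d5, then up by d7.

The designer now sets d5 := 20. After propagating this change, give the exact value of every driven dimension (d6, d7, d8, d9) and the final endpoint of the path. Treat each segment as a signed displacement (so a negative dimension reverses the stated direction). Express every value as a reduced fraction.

d6 = -4
d7 = 3/2
d8 = 4
d9 = 21
endpoint = (1, 111/4)

Apply edit: d5 := 20
  d6 = d2 - d1*5 = -4
  d7 = d2 + d4/5 + d6/4 = 3/2
  d8 = d5/5 = 4
  d9 = d5 + d2 = 21
Walk from origin (0, 0):
  seg 1: right by d1 = 1 → (1, 0)
  seg 2: up by d2 = 1 → (1, 1)
  seg 3: up by d4 = 15/2 → (1, 17/2)
  seg 4: down by d8 = 4 → (1, 9/2)
  seg 5: up by d2 = 1 → (1, 11/2)
  seg 6: down by d3 = 3/4 → (1, 19/4)
  seg 7: up by d7 = 3/2 → (1, 25/4)
  seg 8: up by d5 = 20 → (1, 105/4)
  seg 9: up by d7 = 3/2 → (1, 111/4)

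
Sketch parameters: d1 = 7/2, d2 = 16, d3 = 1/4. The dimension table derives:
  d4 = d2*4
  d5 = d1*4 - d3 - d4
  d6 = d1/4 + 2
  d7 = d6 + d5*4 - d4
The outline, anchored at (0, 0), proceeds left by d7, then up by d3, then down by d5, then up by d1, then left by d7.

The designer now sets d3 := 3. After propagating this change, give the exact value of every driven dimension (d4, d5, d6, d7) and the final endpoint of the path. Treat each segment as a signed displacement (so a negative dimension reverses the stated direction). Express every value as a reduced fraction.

d4 = 64
d5 = -53
d6 = 23/8
d7 = -2185/8
endpoint = (2185/4, 119/2)

Apply edit: d3 := 3
  d4 = d2*4 = 64
  d5 = d1*4 - d3 - d4 = -53
  d6 = d1/4 + 2 = 23/8
  d7 = d6 + d5*4 - d4 = -2185/8
Walk from origin (0, 0):
  seg 1: left by d7 = -2185/8 → (2185/8, 0)
  seg 2: up by d3 = 3 → (2185/8, 3)
  seg 3: down by d5 = -53 → (2185/8, 56)
  seg 4: up by d1 = 7/2 → (2185/8, 119/2)
  seg 5: left by d7 = -2185/8 → (2185/4, 119/2)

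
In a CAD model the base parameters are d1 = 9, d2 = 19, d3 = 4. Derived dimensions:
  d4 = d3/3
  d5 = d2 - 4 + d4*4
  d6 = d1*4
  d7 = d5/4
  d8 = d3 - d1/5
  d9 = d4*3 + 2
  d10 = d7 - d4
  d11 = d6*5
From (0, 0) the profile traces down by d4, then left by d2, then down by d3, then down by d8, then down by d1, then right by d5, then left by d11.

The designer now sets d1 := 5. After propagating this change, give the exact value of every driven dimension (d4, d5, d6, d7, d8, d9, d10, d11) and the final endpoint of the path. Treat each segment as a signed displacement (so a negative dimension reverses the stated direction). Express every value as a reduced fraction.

d4 = 4/3
d5 = 61/3
d6 = 20
d7 = 61/12
d8 = 3
d9 = 6
d10 = 15/4
d11 = 100
endpoint = (-296/3, -40/3)

Apply edit: d1 := 5
  d4 = d3/3 = 4/3
  d5 = d2 - 4 + d4*4 = 61/3
  d6 = d1*4 = 20
  d7 = d5/4 = 61/12
  d8 = d3 - d1/5 = 3
  d9 = d4*3 + 2 = 6
  d10 = d7 - d4 = 15/4
  d11 = d6*5 = 100
Walk from origin (0, 0):
  seg 1: down by d4 = 4/3 → (0, -4/3)
  seg 2: left by d2 = 19 → (-19, -4/3)
  seg 3: down by d3 = 4 → (-19, -16/3)
  seg 4: down by d8 = 3 → (-19, -25/3)
  seg 5: down by d1 = 5 → (-19, -40/3)
  seg 6: right by d5 = 61/3 → (4/3, -40/3)
  seg 7: left by d11 = 100 → (-296/3, -40/3)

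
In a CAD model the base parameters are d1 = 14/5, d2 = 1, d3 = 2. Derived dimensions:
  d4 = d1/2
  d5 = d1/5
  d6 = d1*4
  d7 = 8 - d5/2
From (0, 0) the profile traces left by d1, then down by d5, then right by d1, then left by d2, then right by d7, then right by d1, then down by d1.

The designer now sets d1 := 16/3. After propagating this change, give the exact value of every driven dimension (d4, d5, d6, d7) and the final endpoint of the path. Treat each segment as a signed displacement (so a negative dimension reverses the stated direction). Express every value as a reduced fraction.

d4 = 8/3
d5 = 16/15
d6 = 64/3
d7 = 112/15
endpoint = (59/5, -32/5)

Apply edit: d1 := 16/3
  d4 = d1/2 = 8/3
  d5 = d1/5 = 16/15
  d6 = d1*4 = 64/3
  d7 = 8 - d5/2 = 112/15
Walk from origin (0, 0):
  seg 1: left by d1 = 16/3 → (-16/3, 0)
  seg 2: down by d5 = 16/15 → (-16/3, -16/15)
  seg 3: right by d1 = 16/3 → (0, -16/15)
  seg 4: left by d2 = 1 → (-1, -16/15)
  seg 5: right by d7 = 112/15 → (97/15, -16/15)
  seg 6: right by d1 = 16/3 → (59/5, -16/15)
  seg 7: down by d1 = 16/3 → (59/5, -32/5)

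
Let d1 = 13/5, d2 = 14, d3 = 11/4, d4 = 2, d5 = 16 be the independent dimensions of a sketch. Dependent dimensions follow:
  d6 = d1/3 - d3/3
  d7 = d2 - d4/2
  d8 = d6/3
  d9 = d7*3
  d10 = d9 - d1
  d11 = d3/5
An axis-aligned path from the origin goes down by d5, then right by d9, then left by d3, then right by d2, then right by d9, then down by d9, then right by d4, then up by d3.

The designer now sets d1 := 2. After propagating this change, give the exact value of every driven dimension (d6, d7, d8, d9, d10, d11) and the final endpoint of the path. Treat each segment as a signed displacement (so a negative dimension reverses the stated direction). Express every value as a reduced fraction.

d6 = -1/4
d7 = 13
d8 = -1/12
d9 = 39
d10 = 37
d11 = 11/20
endpoint = (365/4, -209/4)

Apply edit: d1 := 2
  d6 = d1/3 - d3/3 = -1/4
  d7 = d2 - d4/2 = 13
  d8 = d6/3 = -1/12
  d9 = d7*3 = 39
  d10 = d9 - d1 = 37
  d11 = d3/5 = 11/20
Walk from origin (0, 0):
  seg 1: down by d5 = 16 → (0, -16)
  seg 2: right by d9 = 39 → (39, -16)
  seg 3: left by d3 = 11/4 → (145/4, -16)
  seg 4: right by d2 = 14 → (201/4, -16)
  seg 5: right by d9 = 39 → (357/4, -16)
  seg 6: down by d9 = 39 → (357/4, -55)
  seg 7: right by d4 = 2 → (365/4, -55)
  seg 8: up by d3 = 11/4 → (365/4, -209/4)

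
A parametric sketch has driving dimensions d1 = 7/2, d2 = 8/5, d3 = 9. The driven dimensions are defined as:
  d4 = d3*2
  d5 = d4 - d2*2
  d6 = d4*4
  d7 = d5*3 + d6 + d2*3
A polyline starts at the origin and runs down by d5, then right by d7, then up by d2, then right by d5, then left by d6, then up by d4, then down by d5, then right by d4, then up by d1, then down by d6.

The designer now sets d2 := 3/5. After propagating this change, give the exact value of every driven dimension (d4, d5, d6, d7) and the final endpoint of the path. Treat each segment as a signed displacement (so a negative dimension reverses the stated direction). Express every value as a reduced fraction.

d4 = 18
d5 = 84/5
d6 = 72
d7 = 621/5
endpoint = (87, -167/2)

Apply edit: d2 := 3/5
  d4 = d3*2 = 18
  d5 = d4 - d2*2 = 84/5
  d6 = d4*4 = 72
  d7 = d5*3 + d6 + d2*3 = 621/5
Walk from origin (0, 0):
  seg 1: down by d5 = 84/5 → (0, -84/5)
  seg 2: right by d7 = 621/5 → (621/5, -84/5)
  seg 3: up by d2 = 3/5 → (621/5, -81/5)
  seg 4: right by d5 = 84/5 → (141, -81/5)
  seg 5: left by d6 = 72 → (69, -81/5)
  seg 6: up by d4 = 18 → (69, 9/5)
  seg 7: down by d5 = 84/5 → (69, -15)
  seg 8: right by d4 = 18 → (87, -15)
  seg 9: up by d1 = 7/2 → (87, -23/2)
  seg 10: down by d6 = 72 → (87, -167/2)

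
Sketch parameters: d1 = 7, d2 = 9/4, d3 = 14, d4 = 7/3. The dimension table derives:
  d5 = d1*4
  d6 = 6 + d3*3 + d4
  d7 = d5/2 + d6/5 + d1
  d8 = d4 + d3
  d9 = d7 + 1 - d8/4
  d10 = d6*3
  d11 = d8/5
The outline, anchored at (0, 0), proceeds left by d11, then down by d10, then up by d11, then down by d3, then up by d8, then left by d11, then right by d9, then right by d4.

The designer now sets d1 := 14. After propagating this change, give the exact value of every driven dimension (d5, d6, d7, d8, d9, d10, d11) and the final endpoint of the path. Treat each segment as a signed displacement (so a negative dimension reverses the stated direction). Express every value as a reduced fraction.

d5 = 56
d6 = 151/3
d7 = 781/15
d8 = 49/3
d9 = 2939/60
d10 = 151
d11 = 49/15
endpoint = (2687/60, -727/5)

Apply edit: d1 := 14
  d5 = d1*4 = 56
  d6 = 6 + d3*3 + d4 = 151/3
  d7 = d5/2 + d6/5 + d1 = 781/15
  d8 = d4 + d3 = 49/3
  d9 = d7 + 1 - d8/4 = 2939/60
  d10 = d6*3 = 151
  d11 = d8/5 = 49/15
Walk from origin (0, 0):
  seg 1: left by d11 = 49/15 → (-49/15, 0)
  seg 2: down by d10 = 151 → (-49/15, -151)
  seg 3: up by d11 = 49/15 → (-49/15, -2216/15)
  seg 4: down by d3 = 14 → (-49/15, -2426/15)
  seg 5: up by d8 = 49/3 → (-49/15, -727/5)
  seg 6: left by d11 = 49/15 → (-98/15, -727/5)
  seg 7: right by d9 = 2939/60 → (849/20, -727/5)
  seg 8: right by d4 = 7/3 → (2687/60, -727/5)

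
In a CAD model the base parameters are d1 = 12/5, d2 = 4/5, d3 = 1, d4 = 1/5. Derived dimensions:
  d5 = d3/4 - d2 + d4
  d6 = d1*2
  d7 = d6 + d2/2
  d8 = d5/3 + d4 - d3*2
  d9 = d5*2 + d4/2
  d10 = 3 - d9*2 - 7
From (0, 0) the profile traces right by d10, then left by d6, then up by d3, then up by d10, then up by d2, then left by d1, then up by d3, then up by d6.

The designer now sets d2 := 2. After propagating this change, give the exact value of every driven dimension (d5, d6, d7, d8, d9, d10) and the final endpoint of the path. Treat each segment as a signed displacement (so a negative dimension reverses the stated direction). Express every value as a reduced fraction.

Apply edit: d2 := 2
  d5 = d3/4 - d2 + d4 = -31/20
  d6 = d1*2 = 24/5
  d7 = d6 + d2/2 = 29/5
  d8 = d5/3 + d4 - d3*2 = -139/60
  d9 = d5*2 + d4/2 = -3
  d10 = 3 - d9*2 - 7 = 2
Walk from origin (0, 0):
  seg 1: right by d10 = 2 → (2, 0)
  seg 2: left by d6 = 24/5 → (-14/5, 0)
  seg 3: up by d3 = 1 → (-14/5, 1)
  seg 4: up by d10 = 2 → (-14/5, 3)
  seg 5: up by d2 = 2 → (-14/5, 5)
  seg 6: left by d1 = 12/5 → (-26/5, 5)
  seg 7: up by d3 = 1 → (-26/5, 6)
  seg 8: up by d6 = 24/5 → (-26/5, 54/5)

d5 = -31/20
d6 = 24/5
d7 = 29/5
d8 = -139/60
d9 = -3
d10 = 2
endpoint = (-26/5, 54/5)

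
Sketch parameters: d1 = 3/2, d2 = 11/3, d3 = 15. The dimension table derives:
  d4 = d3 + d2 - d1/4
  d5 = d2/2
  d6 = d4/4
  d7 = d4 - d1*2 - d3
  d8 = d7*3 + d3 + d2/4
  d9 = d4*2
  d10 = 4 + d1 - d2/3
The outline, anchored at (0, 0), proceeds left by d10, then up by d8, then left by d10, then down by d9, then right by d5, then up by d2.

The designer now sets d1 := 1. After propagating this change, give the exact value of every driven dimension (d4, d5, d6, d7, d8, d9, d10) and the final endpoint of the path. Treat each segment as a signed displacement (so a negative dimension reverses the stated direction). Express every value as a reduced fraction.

Apply edit: d1 := 1
  d4 = d3 + d2 - d1/4 = 221/12
  d5 = d2/2 = 11/6
  d6 = d4/4 = 221/48
  d7 = d4 - d1*2 - d3 = 17/12
  d8 = d7*3 + d3 + d2/4 = 121/6
  d9 = d4*2 = 221/6
  d10 = 4 + d1 - d2/3 = 34/9
Walk from origin (0, 0):
  seg 1: left by d10 = 34/9 → (-34/9, 0)
  seg 2: up by d8 = 121/6 → (-34/9, 121/6)
  seg 3: left by d10 = 34/9 → (-68/9, 121/6)
  seg 4: down by d9 = 221/6 → (-68/9, -50/3)
  seg 5: right by d5 = 11/6 → (-103/18, -50/3)
  seg 6: up by d2 = 11/3 → (-103/18, -13)

d4 = 221/12
d5 = 11/6
d6 = 221/48
d7 = 17/12
d8 = 121/6
d9 = 221/6
d10 = 34/9
endpoint = (-103/18, -13)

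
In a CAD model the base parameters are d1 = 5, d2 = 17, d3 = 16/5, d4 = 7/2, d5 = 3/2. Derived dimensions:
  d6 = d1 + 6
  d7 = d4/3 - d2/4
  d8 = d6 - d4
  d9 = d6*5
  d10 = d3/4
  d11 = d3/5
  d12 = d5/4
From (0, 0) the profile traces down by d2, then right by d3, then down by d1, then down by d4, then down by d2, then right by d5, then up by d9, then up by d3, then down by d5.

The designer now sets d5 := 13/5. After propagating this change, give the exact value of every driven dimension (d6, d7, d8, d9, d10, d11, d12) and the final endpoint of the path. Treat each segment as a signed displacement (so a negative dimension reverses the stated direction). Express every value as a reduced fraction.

d6 = 11
d7 = -37/12
d8 = 15/2
d9 = 55
d10 = 4/5
d11 = 16/25
d12 = 13/20
endpoint = (29/5, 131/10)

Apply edit: d5 := 13/5
  d6 = d1 + 6 = 11
  d7 = d4/3 - d2/4 = -37/12
  d8 = d6 - d4 = 15/2
  d9 = d6*5 = 55
  d10 = d3/4 = 4/5
  d11 = d3/5 = 16/25
  d12 = d5/4 = 13/20
Walk from origin (0, 0):
  seg 1: down by d2 = 17 → (0, -17)
  seg 2: right by d3 = 16/5 → (16/5, -17)
  seg 3: down by d1 = 5 → (16/5, -22)
  seg 4: down by d4 = 7/2 → (16/5, -51/2)
  seg 5: down by d2 = 17 → (16/5, -85/2)
  seg 6: right by d5 = 13/5 → (29/5, -85/2)
  seg 7: up by d9 = 55 → (29/5, 25/2)
  seg 8: up by d3 = 16/5 → (29/5, 157/10)
  seg 9: down by d5 = 13/5 → (29/5, 131/10)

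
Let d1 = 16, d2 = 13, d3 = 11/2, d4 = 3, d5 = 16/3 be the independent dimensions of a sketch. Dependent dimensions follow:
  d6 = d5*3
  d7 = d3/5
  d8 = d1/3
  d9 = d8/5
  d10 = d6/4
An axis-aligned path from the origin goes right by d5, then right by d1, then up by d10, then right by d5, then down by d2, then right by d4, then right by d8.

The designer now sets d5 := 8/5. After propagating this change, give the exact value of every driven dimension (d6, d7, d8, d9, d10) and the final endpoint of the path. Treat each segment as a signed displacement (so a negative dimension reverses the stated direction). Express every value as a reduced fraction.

Apply edit: d5 := 8/5
  d6 = d5*3 = 24/5
  d7 = d3/5 = 11/10
  d8 = d1/3 = 16/3
  d9 = d8/5 = 16/15
  d10 = d6/4 = 6/5
Walk from origin (0, 0):
  seg 1: right by d5 = 8/5 → (8/5, 0)
  seg 2: right by d1 = 16 → (88/5, 0)
  seg 3: up by d10 = 6/5 → (88/5, 6/5)
  seg 4: right by d5 = 8/5 → (96/5, 6/5)
  seg 5: down by d2 = 13 → (96/5, -59/5)
  seg 6: right by d4 = 3 → (111/5, -59/5)
  seg 7: right by d8 = 16/3 → (413/15, -59/5)

d6 = 24/5
d7 = 11/10
d8 = 16/3
d9 = 16/15
d10 = 6/5
endpoint = (413/15, -59/5)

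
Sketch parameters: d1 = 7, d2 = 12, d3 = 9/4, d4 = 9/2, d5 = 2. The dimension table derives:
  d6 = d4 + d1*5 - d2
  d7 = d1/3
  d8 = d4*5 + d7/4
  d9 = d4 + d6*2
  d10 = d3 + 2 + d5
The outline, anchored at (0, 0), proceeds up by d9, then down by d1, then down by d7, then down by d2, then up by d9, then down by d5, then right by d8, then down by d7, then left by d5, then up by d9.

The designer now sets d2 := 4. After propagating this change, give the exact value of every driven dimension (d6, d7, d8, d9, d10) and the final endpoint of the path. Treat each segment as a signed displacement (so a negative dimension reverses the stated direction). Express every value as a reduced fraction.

Apply edit: d2 := 4
  d6 = d4 + d1*5 - d2 = 71/2
  d7 = d1/3 = 7/3
  d8 = d4*5 + d7/4 = 277/12
  d9 = d4 + d6*2 = 151/2
  d10 = d3 + 2 + d5 = 25/4
Walk from origin (0, 0):
  seg 1: up by d9 = 151/2 → (0, 151/2)
  seg 2: down by d1 = 7 → (0, 137/2)
  seg 3: down by d7 = 7/3 → (0, 397/6)
  seg 4: down by d2 = 4 → (0, 373/6)
  seg 5: up by d9 = 151/2 → (0, 413/3)
  seg 6: down by d5 = 2 → (0, 407/3)
  seg 7: right by d8 = 277/12 → (277/12, 407/3)
  seg 8: down by d7 = 7/3 → (277/12, 400/3)
  seg 9: left by d5 = 2 → (253/12, 400/3)
  seg 10: up by d9 = 151/2 → (253/12, 1253/6)

d6 = 71/2
d7 = 7/3
d8 = 277/12
d9 = 151/2
d10 = 25/4
endpoint = (253/12, 1253/6)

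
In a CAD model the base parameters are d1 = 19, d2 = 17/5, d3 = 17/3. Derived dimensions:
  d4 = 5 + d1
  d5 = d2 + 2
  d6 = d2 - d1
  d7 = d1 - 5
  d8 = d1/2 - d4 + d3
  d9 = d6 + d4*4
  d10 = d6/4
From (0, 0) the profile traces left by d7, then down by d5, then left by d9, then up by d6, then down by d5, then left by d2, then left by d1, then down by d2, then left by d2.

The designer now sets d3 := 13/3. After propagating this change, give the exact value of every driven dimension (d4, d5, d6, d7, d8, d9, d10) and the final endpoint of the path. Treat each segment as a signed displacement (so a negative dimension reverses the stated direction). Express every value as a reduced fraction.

d4 = 24
d5 = 27/5
d6 = -78/5
d7 = 14
d8 = -61/6
d9 = 402/5
d10 = -39/10
endpoint = (-601/5, -149/5)

Apply edit: d3 := 13/3
  d4 = 5 + d1 = 24
  d5 = d2 + 2 = 27/5
  d6 = d2 - d1 = -78/5
  d7 = d1 - 5 = 14
  d8 = d1/2 - d4 + d3 = -61/6
  d9 = d6 + d4*4 = 402/5
  d10 = d6/4 = -39/10
Walk from origin (0, 0):
  seg 1: left by d7 = 14 → (-14, 0)
  seg 2: down by d5 = 27/5 → (-14, -27/5)
  seg 3: left by d9 = 402/5 → (-472/5, -27/5)
  seg 4: up by d6 = -78/5 → (-472/5, -21)
  seg 5: down by d5 = 27/5 → (-472/5, -132/5)
  seg 6: left by d2 = 17/5 → (-489/5, -132/5)
  seg 7: left by d1 = 19 → (-584/5, -132/5)
  seg 8: down by d2 = 17/5 → (-584/5, -149/5)
  seg 9: left by d2 = 17/5 → (-601/5, -149/5)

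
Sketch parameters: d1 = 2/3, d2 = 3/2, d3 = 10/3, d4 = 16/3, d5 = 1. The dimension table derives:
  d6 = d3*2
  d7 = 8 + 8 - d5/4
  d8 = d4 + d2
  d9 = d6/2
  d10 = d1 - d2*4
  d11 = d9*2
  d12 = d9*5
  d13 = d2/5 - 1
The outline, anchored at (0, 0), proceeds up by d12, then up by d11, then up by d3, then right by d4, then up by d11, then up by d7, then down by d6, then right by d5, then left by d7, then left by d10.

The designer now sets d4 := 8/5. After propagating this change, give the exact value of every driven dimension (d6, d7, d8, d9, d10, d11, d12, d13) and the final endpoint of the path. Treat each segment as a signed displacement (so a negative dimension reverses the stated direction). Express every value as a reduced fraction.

d6 = 20/3
d7 = 63/4
d8 = 31/10
d9 = 10/3
d10 = -16/3
d11 = 20/3
d12 = 50/3
d13 = -7/10
endpoint = (-469/60, 509/12)

Apply edit: d4 := 8/5
  d6 = d3*2 = 20/3
  d7 = 8 + 8 - d5/4 = 63/4
  d8 = d4 + d2 = 31/10
  d9 = d6/2 = 10/3
  d10 = d1 - d2*4 = -16/3
  d11 = d9*2 = 20/3
  d12 = d9*5 = 50/3
  d13 = d2/5 - 1 = -7/10
Walk from origin (0, 0):
  seg 1: up by d12 = 50/3 → (0, 50/3)
  seg 2: up by d11 = 20/3 → (0, 70/3)
  seg 3: up by d3 = 10/3 → (0, 80/3)
  seg 4: right by d4 = 8/5 → (8/5, 80/3)
  seg 5: up by d11 = 20/3 → (8/5, 100/3)
  seg 6: up by d7 = 63/4 → (8/5, 589/12)
  seg 7: down by d6 = 20/3 → (8/5, 509/12)
  seg 8: right by d5 = 1 → (13/5, 509/12)
  seg 9: left by d7 = 63/4 → (-263/20, 509/12)
  seg 10: left by d10 = -16/3 → (-469/60, 509/12)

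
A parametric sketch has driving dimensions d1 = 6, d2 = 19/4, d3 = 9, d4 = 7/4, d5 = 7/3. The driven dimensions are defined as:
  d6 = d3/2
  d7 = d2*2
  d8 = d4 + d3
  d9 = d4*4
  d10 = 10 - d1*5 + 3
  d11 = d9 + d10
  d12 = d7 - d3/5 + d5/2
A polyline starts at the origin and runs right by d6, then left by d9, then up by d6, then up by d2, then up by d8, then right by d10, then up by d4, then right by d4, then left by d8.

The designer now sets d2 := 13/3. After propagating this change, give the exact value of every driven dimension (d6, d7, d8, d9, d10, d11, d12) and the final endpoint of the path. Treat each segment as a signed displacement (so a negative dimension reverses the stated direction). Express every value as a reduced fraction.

d6 = 9/2
d7 = 26/3
d8 = 43/4
d9 = 7
d10 = -17
d11 = -10
d12 = 241/30
endpoint = (-57/2, 64/3)

Apply edit: d2 := 13/3
  d6 = d3/2 = 9/2
  d7 = d2*2 = 26/3
  d8 = d4 + d3 = 43/4
  d9 = d4*4 = 7
  d10 = 10 - d1*5 + 3 = -17
  d11 = d9 + d10 = -10
  d12 = d7 - d3/5 + d5/2 = 241/30
Walk from origin (0, 0):
  seg 1: right by d6 = 9/2 → (9/2, 0)
  seg 2: left by d9 = 7 → (-5/2, 0)
  seg 3: up by d6 = 9/2 → (-5/2, 9/2)
  seg 4: up by d2 = 13/3 → (-5/2, 53/6)
  seg 5: up by d8 = 43/4 → (-5/2, 235/12)
  seg 6: right by d10 = -17 → (-39/2, 235/12)
  seg 7: up by d4 = 7/4 → (-39/2, 64/3)
  seg 8: right by d4 = 7/4 → (-71/4, 64/3)
  seg 9: left by d8 = 43/4 → (-57/2, 64/3)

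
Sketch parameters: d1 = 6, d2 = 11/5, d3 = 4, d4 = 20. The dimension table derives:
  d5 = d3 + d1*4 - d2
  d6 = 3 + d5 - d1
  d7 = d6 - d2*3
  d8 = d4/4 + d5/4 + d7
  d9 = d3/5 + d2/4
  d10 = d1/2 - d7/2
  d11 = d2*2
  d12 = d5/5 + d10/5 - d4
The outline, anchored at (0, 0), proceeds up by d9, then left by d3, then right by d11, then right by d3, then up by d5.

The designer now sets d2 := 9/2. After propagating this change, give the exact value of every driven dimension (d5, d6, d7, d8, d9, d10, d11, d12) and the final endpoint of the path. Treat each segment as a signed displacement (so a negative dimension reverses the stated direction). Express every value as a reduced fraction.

Apply edit: d2 := 9/2
  d5 = d3 + d1*4 - d2 = 47/2
  d6 = 3 + d5 - d1 = 41/2
  d7 = d6 - d2*3 = 7
  d8 = d4/4 + d5/4 + d7 = 143/8
  d9 = d3/5 + d2/4 = 77/40
  d10 = d1/2 - d7/2 = -1/2
  d11 = d2*2 = 9
  d12 = d5/5 + d10/5 - d4 = -77/5
Walk from origin (0, 0):
  seg 1: up by d9 = 77/40 → (0, 77/40)
  seg 2: left by d3 = 4 → (-4, 77/40)
  seg 3: right by d11 = 9 → (5, 77/40)
  seg 4: right by d3 = 4 → (9, 77/40)
  seg 5: up by d5 = 47/2 → (9, 1017/40)

d5 = 47/2
d6 = 41/2
d7 = 7
d8 = 143/8
d9 = 77/40
d10 = -1/2
d11 = 9
d12 = -77/5
endpoint = (9, 1017/40)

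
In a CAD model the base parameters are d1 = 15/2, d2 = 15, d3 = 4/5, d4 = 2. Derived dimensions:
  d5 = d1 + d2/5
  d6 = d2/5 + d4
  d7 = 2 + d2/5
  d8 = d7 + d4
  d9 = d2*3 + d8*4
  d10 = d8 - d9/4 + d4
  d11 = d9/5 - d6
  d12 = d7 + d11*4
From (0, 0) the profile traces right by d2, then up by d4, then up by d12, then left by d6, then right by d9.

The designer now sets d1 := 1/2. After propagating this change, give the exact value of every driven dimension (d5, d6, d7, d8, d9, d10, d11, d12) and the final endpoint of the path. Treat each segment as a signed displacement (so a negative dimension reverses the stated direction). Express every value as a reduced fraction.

Apply edit: d1 := 1/2
  d5 = d1 + d2/5 = 7/2
  d6 = d2/5 + d4 = 5
  d7 = 2 + d2/5 = 5
  d8 = d7 + d4 = 7
  d9 = d2*3 + d8*4 = 73
  d10 = d8 - d9/4 + d4 = -37/4
  d11 = d9/5 - d6 = 48/5
  d12 = d7 + d11*4 = 217/5
Walk from origin (0, 0):
  seg 1: right by d2 = 15 → (15, 0)
  seg 2: up by d4 = 2 → (15, 2)
  seg 3: up by d12 = 217/5 → (15, 227/5)
  seg 4: left by d6 = 5 → (10, 227/5)
  seg 5: right by d9 = 73 → (83, 227/5)

d5 = 7/2
d6 = 5
d7 = 5
d8 = 7
d9 = 73
d10 = -37/4
d11 = 48/5
d12 = 217/5
endpoint = (83, 227/5)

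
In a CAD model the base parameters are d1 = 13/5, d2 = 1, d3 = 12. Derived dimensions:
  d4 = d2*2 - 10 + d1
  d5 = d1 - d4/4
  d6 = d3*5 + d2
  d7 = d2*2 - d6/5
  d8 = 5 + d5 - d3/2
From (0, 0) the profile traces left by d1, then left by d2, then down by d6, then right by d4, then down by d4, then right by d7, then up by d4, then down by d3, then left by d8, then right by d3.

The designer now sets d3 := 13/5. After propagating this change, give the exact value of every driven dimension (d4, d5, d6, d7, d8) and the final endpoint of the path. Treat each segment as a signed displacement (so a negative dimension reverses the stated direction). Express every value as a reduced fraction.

d4 = -27/5
d5 = 79/20
d6 = 14
d7 = -4/5
d8 = 153/20
endpoint = (-297/20, -83/5)

Apply edit: d3 := 13/5
  d4 = d2*2 - 10 + d1 = -27/5
  d5 = d1 - d4/4 = 79/20
  d6 = d3*5 + d2 = 14
  d7 = d2*2 - d6/5 = -4/5
  d8 = 5 + d5 - d3/2 = 153/20
Walk from origin (0, 0):
  seg 1: left by d1 = 13/5 → (-13/5, 0)
  seg 2: left by d2 = 1 → (-18/5, 0)
  seg 3: down by d6 = 14 → (-18/5, -14)
  seg 4: right by d4 = -27/5 → (-9, -14)
  seg 5: down by d4 = -27/5 → (-9, -43/5)
  seg 6: right by d7 = -4/5 → (-49/5, -43/5)
  seg 7: up by d4 = -27/5 → (-49/5, -14)
  seg 8: down by d3 = 13/5 → (-49/5, -83/5)
  seg 9: left by d8 = 153/20 → (-349/20, -83/5)
  seg 10: right by d3 = 13/5 → (-297/20, -83/5)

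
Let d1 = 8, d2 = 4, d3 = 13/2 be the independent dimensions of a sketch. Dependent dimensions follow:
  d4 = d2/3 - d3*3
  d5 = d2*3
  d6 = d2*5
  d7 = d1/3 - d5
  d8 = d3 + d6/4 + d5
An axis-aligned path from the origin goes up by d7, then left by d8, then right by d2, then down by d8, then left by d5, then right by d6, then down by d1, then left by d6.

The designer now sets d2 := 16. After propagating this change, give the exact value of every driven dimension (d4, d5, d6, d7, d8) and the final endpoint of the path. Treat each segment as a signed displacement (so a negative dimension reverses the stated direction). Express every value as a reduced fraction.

Apply edit: d2 := 16
  d4 = d2/3 - d3*3 = -85/6
  d5 = d2*3 = 48
  d6 = d2*5 = 80
  d7 = d1/3 - d5 = -136/3
  d8 = d3 + d6/4 + d5 = 149/2
Walk from origin (0, 0):
  seg 1: up by d7 = -136/3 → (0, -136/3)
  seg 2: left by d8 = 149/2 → (-149/2, -136/3)
  seg 3: right by d2 = 16 → (-117/2, -136/3)
  seg 4: down by d8 = 149/2 → (-117/2, -719/6)
  seg 5: left by d5 = 48 → (-213/2, -719/6)
  seg 6: right by d6 = 80 → (-53/2, -719/6)
  seg 7: down by d1 = 8 → (-53/2, -767/6)
  seg 8: left by d6 = 80 → (-213/2, -767/6)

d4 = -85/6
d5 = 48
d6 = 80
d7 = -136/3
d8 = 149/2
endpoint = (-213/2, -767/6)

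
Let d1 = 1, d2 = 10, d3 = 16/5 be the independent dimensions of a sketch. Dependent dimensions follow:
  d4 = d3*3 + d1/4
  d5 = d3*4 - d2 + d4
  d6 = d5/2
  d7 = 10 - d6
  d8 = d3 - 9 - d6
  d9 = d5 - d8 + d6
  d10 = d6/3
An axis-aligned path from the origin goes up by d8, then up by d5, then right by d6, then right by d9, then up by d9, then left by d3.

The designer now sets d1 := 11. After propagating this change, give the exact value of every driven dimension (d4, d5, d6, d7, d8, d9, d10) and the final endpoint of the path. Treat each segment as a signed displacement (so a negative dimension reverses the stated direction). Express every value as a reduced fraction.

d4 = 247/20
d5 = 303/20
d6 = 303/40
d7 = 97/40
d8 = -107/8
d9 = 361/10
d10 = 101/40
endpoint = (1619/40, 303/8)

Apply edit: d1 := 11
  d4 = d3*3 + d1/4 = 247/20
  d5 = d3*4 - d2 + d4 = 303/20
  d6 = d5/2 = 303/40
  d7 = 10 - d6 = 97/40
  d8 = d3 - 9 - d6 = -107/8
  d9 = d5 - d8 + d6 = 361/10
  d10 = d6/3 = 101/40
Walk from origin (0, 0):
  seg 1: up by d8 = -107/8 → (0, -107/8)
  seg 2: up by d5 = 303/20 → (0, 71/40)
  seg 3: right by d6 = 303/40 → (303/40, 71/40)
  seg 4: right by d9 = 361/10 → (1747/40, 71/40)
  seg 5: up by d9 = 361/10 → (1747/40, 303/8)
  seg 6: left by d3 = 16/5 → (1619/40, 303/8)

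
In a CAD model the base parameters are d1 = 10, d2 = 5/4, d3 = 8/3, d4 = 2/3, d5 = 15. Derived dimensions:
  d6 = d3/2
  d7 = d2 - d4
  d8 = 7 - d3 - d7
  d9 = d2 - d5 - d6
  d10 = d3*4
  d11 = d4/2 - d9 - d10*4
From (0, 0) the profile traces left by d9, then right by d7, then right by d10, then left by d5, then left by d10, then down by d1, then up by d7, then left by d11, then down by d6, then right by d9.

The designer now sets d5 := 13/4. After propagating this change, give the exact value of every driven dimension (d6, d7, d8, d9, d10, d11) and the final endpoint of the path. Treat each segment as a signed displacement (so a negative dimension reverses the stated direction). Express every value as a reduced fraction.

d6 = 4/3
d7 = 7/12
d8 = 15/4
d9 = -10/3
d10 = 32/3
d11 = -39
endpoint = (109/3, -43/4)

Apply edit: d5 := 13/4
  d6 = d3/2 = 4/3
  d7 = d2 - d4 = 7/12
  d8 = 7 - d3 - d7 = 15/4
  d9 = d2 - d5 - d6 = -10/3
  d10 = d3*4 = 32/3
  d11 = d4/2 - d9 - d10*4 = -39
Walk from origin (0, 0):
  seg 1: left by d9 = -10/3 → (10/3, 0)
  seg 2: right by d7 = 7/12 → (47/12, 0)
  seg 3: right by d10 = 32/3 → (175/12, 0)
  seg 4: left by d5 = 13/4 → (34/3, 0)
  seg 5: left by d10 = 32/3 → (2/3, 0)
  seg 6: down by d1 = 10 → (2/3, -10)
  seg 7: up by d7 = 7/12 → (2/3, -113/12)
  seg 8: left by d11 = -39 → (119/3, -113/12)
  seg 9: down by d6 = 4/3 → (119/3, -43/4)
  seg 10: right by d9 = -10/3 → (109/3, -43/4)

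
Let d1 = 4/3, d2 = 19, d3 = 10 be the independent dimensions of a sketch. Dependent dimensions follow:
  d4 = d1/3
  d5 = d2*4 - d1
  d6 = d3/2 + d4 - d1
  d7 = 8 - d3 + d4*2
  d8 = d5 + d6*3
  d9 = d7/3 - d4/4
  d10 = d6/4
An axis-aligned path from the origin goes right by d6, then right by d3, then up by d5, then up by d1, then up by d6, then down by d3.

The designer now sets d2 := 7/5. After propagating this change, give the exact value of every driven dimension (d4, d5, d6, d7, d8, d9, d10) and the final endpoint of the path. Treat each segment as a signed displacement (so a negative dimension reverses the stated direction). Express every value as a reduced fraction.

Apply edit: d2 := 7/5
  d4 = d1/3 = 4/9
  d5 = d2*4 - d1 = 64/15
  d6 = d3/2 + d4 - d1 = 37/9
  d7 = 8 - d3 + d4*2 = -10/9
  d8 = d5 + d6*3 = 83/5
  d9 = d7/3 - d4/4 = -13/27
  d10 = d6/4 = 37/36
Walk from origin (0, 0):
  seg 1: right by d6 = 37/9 → (37/9, 0)
  seg 2: right by d3 = 10 → (127/9, 0)
  seg 3: up by d5 = 64/15 → (127/9, 64/15)
  seg 4: up by d1 = 4/3 → (127/9, 28/5)
  seg 5: up by d6 = 37/9 → (127/9, 437/45)
  seg 6: down by d3 = 10 → (127/9, -13/45)

d4 = 4/9
d5 = 64/15
d6 = 37/9
d7 = -10/9
d8 = 83/5
d9 = -13/27
d10 = 37/36
endpoint = (127/9, -13/45)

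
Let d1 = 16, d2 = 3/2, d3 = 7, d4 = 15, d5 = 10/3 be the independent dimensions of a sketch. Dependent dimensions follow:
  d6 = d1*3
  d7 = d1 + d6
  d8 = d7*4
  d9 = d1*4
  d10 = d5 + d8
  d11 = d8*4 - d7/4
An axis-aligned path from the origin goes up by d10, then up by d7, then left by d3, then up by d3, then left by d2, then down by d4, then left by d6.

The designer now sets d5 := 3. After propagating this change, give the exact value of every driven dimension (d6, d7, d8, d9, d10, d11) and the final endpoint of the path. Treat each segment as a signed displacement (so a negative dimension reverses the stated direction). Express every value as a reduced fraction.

d6 = 48
d7 = 64
d8 = 256
d9 = 64
d10 = 259
d11 = 1008
endpoint = (-113/2, 315)

Apply edit: d5 := 3
  d6 = d1*3 = 48
  d7 = d1 + d6 = 64
  d8 = d7*4 = 256
  d9 = d1*4 = 64
  d10 = d5 + d8 = 259
  d11 = d8*4 - d7/4 = 1008
Walk from origin (0, 0):
  seg 1: up by d10 = 259 → (0, 259)
  seg 2: up by d7 = 64 → (0, 323)
  seg 3: left by d3 = 7 → (-7, 323)
  seg 4: up by d3 = 7 → (-7, 330)
  seg 5: left by d2 = 3/2 → (-17/2, 330)
  seg 6: down by d4 = 15 → (-17/2, 315)
  seg 7: left by d6 = 48 → (-113/2, 315)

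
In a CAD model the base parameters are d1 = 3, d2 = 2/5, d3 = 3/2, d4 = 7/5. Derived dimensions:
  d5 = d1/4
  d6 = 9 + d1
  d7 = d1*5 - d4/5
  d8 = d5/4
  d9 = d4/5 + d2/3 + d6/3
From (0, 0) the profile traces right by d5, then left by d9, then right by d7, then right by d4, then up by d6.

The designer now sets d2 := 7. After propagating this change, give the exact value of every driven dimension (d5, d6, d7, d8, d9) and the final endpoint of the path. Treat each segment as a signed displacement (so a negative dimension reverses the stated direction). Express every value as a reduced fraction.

Apply edit: d2 := 7
  d5 = d1/4 = 3/4
  d6 = 9 + d1 = 12
  d7 = d1*5 - d4/5 = 368/25
  d8 = d5/4 = 3/16
  d9 = d4/5 + d2/3 + d6/3 = 496/75
Walk from origin (0, 0):
  seg 1: right by d5 = 3/4 → (3/4, 0)
  seg 2: left by d9 = 496/75 → (-1759/300, 0)
  seg 3: right by d7 = 368/25 → (2657/300, 0)
  seg 4: right by d4 = 7/5 → (3077/300, 0)
  seg 5: up by d6 = 12 → (3077/300, 12)

d5 = 3/4
d6 = 12
d7 = 368/25
d8 = 3/16
d9 = 496/75
endpoint = (3077/300, 12)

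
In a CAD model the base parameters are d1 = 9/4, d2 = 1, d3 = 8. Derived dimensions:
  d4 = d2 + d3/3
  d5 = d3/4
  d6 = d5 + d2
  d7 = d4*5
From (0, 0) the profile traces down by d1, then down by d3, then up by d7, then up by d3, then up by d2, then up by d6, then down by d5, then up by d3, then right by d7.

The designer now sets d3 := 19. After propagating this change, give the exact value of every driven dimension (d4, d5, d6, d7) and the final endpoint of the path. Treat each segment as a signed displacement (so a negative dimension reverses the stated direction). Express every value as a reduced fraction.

Apply edit: d3 := 19
  d4 = d2 + d3/3 = 22/3
  d5 = d3/4 = 19/4
  d6 = d5 + d2 = 23/4
  d7 = d4*5 = 110/3
Walk from origin (0, 0):
  seg 1: down by d1 = 9/4 → (0, -9/4)
  seg 2: down by d3 = 19 → (0, -85/4)
  seg 3: up by d7 = 110/3 → (0, 185/12)
  seg 4: up by d3 = 19 → (0, 413/12)
  seg 5: up by d2 = 1 → (0, 425/12)
  seg 6: up by d6 = 23/4 → (0, 247/6)
  seg 7: down by d5 = 19/4 → (0, 437/12)
  seg 8: up by d3 = 19 → (0, 665/12)
  seg 9: right by d7 = 110/3 → (110/3, 665/12)

d4 = 22/3
d5 = 19/4
d6 = 23/4
d7 = 110/3
endpoint = (110/3, 665/12)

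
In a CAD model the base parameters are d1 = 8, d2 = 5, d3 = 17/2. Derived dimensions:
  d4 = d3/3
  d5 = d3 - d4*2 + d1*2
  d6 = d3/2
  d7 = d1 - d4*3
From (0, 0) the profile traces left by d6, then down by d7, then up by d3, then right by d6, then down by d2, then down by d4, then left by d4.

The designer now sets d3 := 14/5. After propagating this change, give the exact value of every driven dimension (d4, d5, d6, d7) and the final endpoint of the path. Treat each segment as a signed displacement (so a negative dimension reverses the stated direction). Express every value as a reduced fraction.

d4 = 14/15
d5 = 254/15
d6 = 7/5
d7 = 26/5
endpoint = (-14/15, -25/3)

Apply edit: d3 := 14/5
  d4 = d3/3 = 14/15
  d5 = d3 - d4*2 + d1*2 = 254/15
  d6 = d3/2 = 7/5
  d7 = d1 - d4*3 = 26/5
Walk from origin (0, 0):
  seg 1: left by d6 = 7/5 → (-7/5, 0)
  seg 2: down by d7 = 26/5 → (-7/5, -26/5)
  seg 3: up by d3 = 14/5 → (-7/5, -12/5)
  seg 4: right by d6 = 7/5 → (0, -12/5)
  seg 5: down by d2 = 5 → (0, -37/5)
  seg 6: down by d4 = 14/15 → (0, -25/3)
  seg 7: left by d4 = 14/15 → (-14/15, -25/3)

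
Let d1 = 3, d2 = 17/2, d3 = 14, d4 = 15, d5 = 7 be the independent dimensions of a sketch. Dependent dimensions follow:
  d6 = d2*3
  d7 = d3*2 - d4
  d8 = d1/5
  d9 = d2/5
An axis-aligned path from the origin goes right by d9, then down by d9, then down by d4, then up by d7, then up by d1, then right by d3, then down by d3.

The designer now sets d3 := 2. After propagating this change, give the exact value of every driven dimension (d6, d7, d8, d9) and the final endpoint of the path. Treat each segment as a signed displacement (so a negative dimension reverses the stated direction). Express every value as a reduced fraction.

d6 = 51/2
d7 = -11
d8 = 3/5
d9 = 17/10
endpoint = (37/10, -267/10)

Apply edit: d3 := 2
  d6 = d2*3 = 51/2
  d7 = d3*2 - d4 = -11
  d8 = d1/5 = 3/5
  d9 = d2/5 = 17/10
Walk from origin (0, 0):
  seg 1: right by d9 = 17/10 → (17/10, 0)
  seg 2: down by d9 = 17/10 → (17/10, -17/10)
  seg 3: down by d4 = 15 → (17/10, -167/10)
  seg 4: up by d7 = -11 → (17/10, -277/10)
  seg 5: up by d1 = 3 → (17/10, -247/10)
  seg 6: right by d3 = 2 → (37/10, -247/10)
  seg 7: down by d3 = 2 → (37/10, -267/10)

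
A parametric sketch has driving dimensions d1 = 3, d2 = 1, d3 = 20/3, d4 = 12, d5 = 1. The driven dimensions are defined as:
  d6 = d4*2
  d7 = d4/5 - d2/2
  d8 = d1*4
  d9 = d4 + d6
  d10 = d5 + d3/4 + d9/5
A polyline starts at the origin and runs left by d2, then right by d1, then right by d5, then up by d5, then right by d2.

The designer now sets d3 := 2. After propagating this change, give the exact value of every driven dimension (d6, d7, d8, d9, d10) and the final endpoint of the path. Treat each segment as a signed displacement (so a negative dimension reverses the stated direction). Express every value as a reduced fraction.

Apply edit: d3 := 2
  d6 = d4*2 = 24
  d7 = d4/5 - d2/2 = 19/10
  d8 = d1*4 = 12
  d9 = d4 + d6 = 36
  d10 = d5 + d3/4 + d9/5 = 87/10
Walk from origin (0, 0):
  seg 1: left by d2 = 1 → (-1, 0)
  seg 2: right by d1 = 3 → (2, 0)
  seg 3: right by d5 = 1 → (3, 0)
  seg 4: up by d5 = 1 → (3, 1)
  seg 5: right by d2 = 1 → (4, 1)

d6 = 24
d7 = 19/10
d8 = 12
d9 = 36
d10 = 87/10
endpoint = (4, 1)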